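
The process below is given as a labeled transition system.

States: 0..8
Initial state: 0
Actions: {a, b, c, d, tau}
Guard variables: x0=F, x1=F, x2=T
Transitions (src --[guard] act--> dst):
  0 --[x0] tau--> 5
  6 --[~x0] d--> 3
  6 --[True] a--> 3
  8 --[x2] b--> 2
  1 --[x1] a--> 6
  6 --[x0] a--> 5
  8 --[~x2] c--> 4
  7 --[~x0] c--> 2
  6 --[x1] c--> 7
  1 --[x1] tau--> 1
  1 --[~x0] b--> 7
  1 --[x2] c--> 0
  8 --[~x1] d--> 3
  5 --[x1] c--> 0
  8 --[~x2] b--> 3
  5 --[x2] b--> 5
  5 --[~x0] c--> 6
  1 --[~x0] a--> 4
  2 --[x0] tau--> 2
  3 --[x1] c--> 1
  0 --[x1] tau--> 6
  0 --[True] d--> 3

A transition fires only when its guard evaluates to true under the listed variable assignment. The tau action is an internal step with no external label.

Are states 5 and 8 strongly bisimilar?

Answer: NOT BISIMILAR

Analysis:
Refine partition for ~:
  P[0] = {{0,1,2,3,4,5,6,7,8}}
  P[1] = {{0},{1},{2,3,4},{5},{6},{7},{8}}
Fixed point at round 2; 7 class(es).
5∈{5}, 8∈{8}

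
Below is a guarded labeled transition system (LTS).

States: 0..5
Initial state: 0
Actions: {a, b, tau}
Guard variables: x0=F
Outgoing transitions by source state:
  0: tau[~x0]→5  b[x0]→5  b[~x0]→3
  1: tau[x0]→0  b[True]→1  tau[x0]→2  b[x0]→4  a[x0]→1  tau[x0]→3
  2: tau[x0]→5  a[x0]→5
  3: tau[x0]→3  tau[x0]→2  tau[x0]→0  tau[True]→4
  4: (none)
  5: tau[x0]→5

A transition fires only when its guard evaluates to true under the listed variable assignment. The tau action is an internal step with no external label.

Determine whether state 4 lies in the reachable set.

After dropping false guards: 4 live edges.
L0 = {0}
L1 = {3,5}  cumulative {0,3,5}
L2 = {4}  cumulative {0,3,4,5}
Reach set: {0,3,4,5}
trace reaching 4: b·tau

Answer: REACHABLE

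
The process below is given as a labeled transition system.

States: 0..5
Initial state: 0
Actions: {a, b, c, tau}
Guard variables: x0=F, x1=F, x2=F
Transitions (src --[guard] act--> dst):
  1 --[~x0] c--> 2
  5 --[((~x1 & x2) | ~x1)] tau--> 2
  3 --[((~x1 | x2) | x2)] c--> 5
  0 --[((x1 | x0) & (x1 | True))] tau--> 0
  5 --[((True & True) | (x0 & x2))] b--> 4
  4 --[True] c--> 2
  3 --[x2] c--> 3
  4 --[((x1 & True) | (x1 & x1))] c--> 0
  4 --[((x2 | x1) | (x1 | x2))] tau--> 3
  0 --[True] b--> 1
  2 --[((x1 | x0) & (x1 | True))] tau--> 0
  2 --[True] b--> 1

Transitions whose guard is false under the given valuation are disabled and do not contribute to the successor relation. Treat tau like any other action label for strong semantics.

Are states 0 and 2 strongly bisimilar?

Answer: BISIMILAR

Trace:
Compute ~ classes (split until stable):
  round 0: {{0,1,2,3,4,5}}
  round 1: {{0,2},{1,3,4},{5}}
  round 2: {{0,2},{1,4},{3},{5}}
Fixed point at round 3; 4 class(es).
0∈{0,2}, 2∈{0,2}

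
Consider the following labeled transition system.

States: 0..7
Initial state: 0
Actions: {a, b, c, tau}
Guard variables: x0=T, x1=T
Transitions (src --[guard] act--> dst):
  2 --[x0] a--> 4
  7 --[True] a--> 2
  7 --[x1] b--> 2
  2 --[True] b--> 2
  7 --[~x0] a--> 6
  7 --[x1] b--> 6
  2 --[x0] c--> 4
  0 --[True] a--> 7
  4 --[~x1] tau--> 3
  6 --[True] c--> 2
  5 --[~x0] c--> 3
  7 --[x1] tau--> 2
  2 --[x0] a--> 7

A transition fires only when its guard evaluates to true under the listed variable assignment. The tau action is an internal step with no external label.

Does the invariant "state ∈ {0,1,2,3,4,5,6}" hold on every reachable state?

Inv-set: {0,1,2,3,4,5,6}
Reach set: {0,2,4,6,7}
  0: ✓
  2: ✓
  4: ✓
  6: ✓
  7: VIOLATES
counterexample path to 7: a

Answer: INVARIANT VIOLATED at state 7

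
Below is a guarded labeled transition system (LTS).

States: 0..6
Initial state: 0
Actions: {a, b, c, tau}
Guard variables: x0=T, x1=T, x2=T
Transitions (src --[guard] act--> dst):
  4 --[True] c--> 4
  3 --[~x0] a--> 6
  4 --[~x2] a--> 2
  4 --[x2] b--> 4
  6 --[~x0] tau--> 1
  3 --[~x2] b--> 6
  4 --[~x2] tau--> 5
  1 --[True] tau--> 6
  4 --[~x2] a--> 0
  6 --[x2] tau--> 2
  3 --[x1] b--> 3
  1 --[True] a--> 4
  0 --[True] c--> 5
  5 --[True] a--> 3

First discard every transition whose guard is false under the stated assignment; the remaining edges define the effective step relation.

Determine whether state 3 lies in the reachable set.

After dropping false guards: 8 live edges.
Layer 0: {0}
Layer 1: {5}  total {0,5}
Layer 2: {3}  total {0,3,5}
R = {0,3,5}
witness 3: c·a

Answer: REACHABLE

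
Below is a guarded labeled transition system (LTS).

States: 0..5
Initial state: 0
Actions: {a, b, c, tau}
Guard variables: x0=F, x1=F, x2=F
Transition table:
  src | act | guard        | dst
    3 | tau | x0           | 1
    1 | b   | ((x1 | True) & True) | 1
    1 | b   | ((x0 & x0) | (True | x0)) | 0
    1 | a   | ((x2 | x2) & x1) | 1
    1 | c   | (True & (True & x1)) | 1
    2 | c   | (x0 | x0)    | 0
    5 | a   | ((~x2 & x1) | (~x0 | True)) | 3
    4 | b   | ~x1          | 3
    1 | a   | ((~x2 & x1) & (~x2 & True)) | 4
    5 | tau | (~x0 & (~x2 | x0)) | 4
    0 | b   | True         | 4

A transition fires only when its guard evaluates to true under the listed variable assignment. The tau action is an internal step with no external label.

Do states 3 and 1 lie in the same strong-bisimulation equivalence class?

Bisimulation quotient by refinement:
  P[0] = {{0,1,2,3,4,5}}
  P[1] = {{0,1,4},{2,3},{5}}
  P[2] = {{0,1},{2,3},{4},{5}}
  P[3] = {{0},{1},{2,3},{4},{5}}
5 equivalence class(es) (converged in 4)
class of 3: {2,3}; class of 1: {1}

Answer: NOT BISIMILAR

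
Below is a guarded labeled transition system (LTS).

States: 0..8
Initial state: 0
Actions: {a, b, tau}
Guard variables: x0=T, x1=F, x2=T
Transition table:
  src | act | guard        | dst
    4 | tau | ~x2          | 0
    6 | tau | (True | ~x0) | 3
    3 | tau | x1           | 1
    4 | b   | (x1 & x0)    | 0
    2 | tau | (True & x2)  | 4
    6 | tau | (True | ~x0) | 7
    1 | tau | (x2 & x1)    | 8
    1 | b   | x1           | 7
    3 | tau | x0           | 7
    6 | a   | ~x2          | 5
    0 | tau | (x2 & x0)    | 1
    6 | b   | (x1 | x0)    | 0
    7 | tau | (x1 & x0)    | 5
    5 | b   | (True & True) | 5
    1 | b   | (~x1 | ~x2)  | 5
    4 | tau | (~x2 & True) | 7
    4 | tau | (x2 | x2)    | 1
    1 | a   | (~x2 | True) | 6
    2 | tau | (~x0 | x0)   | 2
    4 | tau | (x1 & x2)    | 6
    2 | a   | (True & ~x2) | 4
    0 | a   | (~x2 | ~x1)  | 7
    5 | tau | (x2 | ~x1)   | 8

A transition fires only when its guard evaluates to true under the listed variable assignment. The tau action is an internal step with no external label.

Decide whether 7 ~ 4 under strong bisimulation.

Bisimulation quotient by refinement:
  round 0: {{0,1,2,3,4,5,6,7,8}}
  round 1: {{0},{1},{2,3,4},{5,6},{7,8}}
  round 2: {{0},{1},{2},{3},{4},{5},{6},{7,8}}
Fixed point at round 3; 8 class(es).
class of 7: {7,8}; class of 4: {4}

Answer: NOT BISIMILAR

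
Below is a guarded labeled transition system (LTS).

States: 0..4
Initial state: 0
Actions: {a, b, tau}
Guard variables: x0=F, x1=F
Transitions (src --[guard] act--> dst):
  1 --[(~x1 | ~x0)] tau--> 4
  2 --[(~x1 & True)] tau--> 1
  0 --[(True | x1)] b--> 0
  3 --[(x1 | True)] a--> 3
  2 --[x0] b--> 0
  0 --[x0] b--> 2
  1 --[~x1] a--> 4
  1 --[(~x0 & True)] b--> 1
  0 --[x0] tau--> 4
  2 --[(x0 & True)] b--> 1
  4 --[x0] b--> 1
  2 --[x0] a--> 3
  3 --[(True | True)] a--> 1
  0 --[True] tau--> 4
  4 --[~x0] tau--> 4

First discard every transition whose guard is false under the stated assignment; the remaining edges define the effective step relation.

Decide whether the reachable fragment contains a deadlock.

Reach set: {0,4}
  0: b→0  tau→4  [2 out]
  4: tau→4  [1 out]

Answer: DEADLOCK-FREE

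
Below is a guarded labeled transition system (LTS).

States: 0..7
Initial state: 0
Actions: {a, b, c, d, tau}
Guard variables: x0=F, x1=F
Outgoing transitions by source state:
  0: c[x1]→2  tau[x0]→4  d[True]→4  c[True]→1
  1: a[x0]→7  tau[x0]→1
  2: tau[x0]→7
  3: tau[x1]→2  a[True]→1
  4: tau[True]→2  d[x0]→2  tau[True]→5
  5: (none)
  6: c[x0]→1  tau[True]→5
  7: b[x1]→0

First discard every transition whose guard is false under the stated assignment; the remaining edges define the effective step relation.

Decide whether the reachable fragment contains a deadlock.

Answer: DEADLOCK at state 1

Trace:
Reachable = {0,1,2,4,5}
  0: c→1  d→4  [2 out]
  1: ∅  [STUCK]
  2: ∅  [STUCK]
  4: tau→2  tau→5  [2 out]
  5: ∅  [STUCK]
Path to 1: c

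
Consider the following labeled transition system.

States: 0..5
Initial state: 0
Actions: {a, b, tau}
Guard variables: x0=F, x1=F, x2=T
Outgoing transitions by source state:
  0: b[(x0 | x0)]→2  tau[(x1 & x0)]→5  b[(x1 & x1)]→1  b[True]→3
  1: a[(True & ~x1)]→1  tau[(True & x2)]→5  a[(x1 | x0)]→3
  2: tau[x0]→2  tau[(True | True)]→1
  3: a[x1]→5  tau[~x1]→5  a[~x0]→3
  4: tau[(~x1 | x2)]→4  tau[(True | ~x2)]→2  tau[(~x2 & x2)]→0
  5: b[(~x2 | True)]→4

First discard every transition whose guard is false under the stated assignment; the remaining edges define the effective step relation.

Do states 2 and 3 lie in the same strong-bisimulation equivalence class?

Compute ~ classes (split until stable):
  round 0: {{0,1,2,3,4,5}}
  round 1: {{0,5},{1,3},{2,4}}
  round 2: {{0},{1,3},{2},{4},{5}}
stable after 3 split(s): 5 block(s)
class of 2: {2}; class of 3: {1,3}

Answer: NOT BISIMILAR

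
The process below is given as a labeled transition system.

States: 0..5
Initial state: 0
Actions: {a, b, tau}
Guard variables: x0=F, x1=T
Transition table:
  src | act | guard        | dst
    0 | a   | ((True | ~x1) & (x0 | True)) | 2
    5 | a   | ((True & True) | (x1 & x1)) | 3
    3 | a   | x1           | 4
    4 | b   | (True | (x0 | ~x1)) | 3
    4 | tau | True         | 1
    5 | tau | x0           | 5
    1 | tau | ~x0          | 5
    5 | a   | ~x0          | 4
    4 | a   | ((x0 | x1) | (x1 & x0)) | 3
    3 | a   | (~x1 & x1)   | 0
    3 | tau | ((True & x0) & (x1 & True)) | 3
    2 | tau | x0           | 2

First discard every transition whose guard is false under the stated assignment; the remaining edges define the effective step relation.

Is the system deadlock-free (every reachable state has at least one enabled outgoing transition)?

Answer: DEADLOCK at state 2

Trace:
Reach set: {0,2}
  0: a→2  [1 out]
  2: ∅  [STUCK]
witness 2: a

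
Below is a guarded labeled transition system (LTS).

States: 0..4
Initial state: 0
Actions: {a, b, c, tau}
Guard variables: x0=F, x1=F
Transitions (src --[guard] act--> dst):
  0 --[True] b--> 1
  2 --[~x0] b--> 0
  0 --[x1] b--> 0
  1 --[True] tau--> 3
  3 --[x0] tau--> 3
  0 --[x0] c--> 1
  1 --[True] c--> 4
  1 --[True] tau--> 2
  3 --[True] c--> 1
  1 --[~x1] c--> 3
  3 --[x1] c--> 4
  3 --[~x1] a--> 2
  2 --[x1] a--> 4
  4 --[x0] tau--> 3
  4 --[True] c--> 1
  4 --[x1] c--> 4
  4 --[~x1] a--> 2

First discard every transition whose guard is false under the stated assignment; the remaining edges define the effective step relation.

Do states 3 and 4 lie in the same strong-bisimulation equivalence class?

Answer: BISIMILAR

Trace:
Compute ~ classes (split until stable):
  P[0] = {{0,1,2,3,4}}
  P[1] = {{0,2},{1},{3,4}}
  P[2] = {{0},{1},{2},{3,4}}
4 equivalence class(es) (converged in 3)
class of 3: {3,4}; class of 4: {3,4}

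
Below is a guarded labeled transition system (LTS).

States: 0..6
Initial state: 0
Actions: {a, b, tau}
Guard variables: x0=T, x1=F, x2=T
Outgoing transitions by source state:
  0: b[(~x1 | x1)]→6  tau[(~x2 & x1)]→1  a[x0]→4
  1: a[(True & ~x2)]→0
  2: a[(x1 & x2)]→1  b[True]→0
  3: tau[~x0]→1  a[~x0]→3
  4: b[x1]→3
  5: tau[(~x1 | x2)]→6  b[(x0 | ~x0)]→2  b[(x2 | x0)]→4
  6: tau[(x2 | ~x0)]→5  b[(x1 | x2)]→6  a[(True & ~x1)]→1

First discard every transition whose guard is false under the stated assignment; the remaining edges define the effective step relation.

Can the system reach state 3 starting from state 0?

Guard filter leaves 9 enabled edge(s).
depth 0: {0}
depth 1: {4,6}  now seen {0,4,6}
depth 2: {1,5}  now seen {0,1,4,5,6}
depth 3: {2}  now seen {0,1,2,4,5,6}
R = {0,1,2,4,5,6}

Answer: UNREACHABLE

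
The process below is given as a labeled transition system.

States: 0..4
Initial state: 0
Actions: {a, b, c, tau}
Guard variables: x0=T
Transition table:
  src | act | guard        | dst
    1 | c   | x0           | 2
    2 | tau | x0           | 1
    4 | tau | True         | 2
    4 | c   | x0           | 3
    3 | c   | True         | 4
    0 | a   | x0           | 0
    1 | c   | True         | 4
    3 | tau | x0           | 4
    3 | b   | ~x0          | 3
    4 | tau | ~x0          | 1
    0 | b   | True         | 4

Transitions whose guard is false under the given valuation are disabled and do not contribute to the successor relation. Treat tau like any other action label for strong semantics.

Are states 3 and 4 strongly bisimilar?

Refine partition for ~:
  round 0: {{0,1,2,3,4}}
  round 1: {{0},{1},{2},{3,4}}
  round 2: {{0},{1},{2},{3},{4}}
5 equivalence class(es) (converged in 3)
3∈{3}, 4∈{4}

Answer: NOT BISIMILAR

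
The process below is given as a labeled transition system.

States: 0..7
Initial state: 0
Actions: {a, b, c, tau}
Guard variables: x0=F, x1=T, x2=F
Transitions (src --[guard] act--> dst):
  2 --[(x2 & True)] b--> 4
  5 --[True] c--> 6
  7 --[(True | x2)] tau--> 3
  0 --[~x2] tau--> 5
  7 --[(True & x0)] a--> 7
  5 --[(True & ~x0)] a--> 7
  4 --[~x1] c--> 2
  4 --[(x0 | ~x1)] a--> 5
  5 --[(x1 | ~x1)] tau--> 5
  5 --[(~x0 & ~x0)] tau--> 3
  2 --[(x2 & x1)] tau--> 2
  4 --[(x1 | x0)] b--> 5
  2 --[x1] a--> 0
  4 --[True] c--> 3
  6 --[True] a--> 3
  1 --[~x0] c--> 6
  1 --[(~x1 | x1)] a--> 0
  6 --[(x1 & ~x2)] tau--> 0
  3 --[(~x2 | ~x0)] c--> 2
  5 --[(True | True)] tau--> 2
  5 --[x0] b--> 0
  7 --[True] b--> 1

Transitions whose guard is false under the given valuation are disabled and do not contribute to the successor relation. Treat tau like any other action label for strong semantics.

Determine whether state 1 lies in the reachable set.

After dropping false guards: 16 live edges.
Layer 0: {0}
Layer 1: {5}  now seen {0,5}
Layer 2: {2,3,6,7}  now seen {0,2,3,5,6,7}
Layer 3: {1}  now seen {0,1,2,3,5,6,7}
R = {0,1,2,3,5,6,7}
witness 1: tau·a·b

Answer: REACHABLE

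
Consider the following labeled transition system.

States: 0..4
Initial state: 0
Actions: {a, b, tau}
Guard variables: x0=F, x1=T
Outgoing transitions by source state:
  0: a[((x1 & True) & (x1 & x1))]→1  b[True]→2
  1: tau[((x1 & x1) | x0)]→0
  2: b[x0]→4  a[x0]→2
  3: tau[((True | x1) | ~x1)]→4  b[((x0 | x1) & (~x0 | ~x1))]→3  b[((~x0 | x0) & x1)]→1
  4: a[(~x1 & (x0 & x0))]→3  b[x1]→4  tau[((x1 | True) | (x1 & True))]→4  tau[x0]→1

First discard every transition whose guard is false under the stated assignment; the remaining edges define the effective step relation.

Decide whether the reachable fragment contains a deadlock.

Answer: DEADLOCK at state 2

Trace:
Reachable = {0,1,2}
  0: a→1  b→2  [2 exit(s)]
  1: tau→0  [1 exit(s)]
  2: ∅  [deadlock]
witness 2: b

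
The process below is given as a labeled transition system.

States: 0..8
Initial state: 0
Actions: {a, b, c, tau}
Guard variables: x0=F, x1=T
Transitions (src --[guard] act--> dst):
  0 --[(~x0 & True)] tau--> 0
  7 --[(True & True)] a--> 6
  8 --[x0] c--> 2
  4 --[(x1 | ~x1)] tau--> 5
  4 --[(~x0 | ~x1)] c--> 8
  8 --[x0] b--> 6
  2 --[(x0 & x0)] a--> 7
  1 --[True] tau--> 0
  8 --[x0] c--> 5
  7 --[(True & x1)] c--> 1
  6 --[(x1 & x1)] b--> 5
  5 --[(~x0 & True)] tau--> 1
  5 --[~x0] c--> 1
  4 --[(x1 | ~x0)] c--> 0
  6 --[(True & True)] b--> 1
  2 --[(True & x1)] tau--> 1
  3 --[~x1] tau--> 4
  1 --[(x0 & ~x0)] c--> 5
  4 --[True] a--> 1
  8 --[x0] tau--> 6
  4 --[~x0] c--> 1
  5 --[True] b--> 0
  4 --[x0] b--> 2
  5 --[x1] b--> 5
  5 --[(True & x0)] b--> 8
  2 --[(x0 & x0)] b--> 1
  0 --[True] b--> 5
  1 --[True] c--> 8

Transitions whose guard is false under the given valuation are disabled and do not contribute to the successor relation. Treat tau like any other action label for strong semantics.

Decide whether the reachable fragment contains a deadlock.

Reach set: {0,1,5,8}
  0: b→5  tau→0  [deg 2]
  1: c→8  tau→0  [deg 2]
  5: b→0  b→5  c→1  tau→1  [deg 4]
  8: ∅  [no exit]
Path to 8: b·tau·c

Answer: DEADLOCK at state 8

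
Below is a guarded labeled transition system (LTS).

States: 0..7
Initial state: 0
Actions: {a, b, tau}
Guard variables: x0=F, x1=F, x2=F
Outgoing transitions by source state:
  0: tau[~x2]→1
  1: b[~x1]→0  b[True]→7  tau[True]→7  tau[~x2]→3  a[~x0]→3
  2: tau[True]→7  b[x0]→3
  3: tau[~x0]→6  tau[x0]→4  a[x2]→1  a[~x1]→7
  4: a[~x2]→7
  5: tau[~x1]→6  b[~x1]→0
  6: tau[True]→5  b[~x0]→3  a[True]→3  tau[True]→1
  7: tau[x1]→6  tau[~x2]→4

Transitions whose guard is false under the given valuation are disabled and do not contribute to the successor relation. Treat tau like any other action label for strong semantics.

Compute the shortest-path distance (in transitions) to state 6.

Layered search for 6:
  depth 0: {0}
  depth 1: {1}
  depth 2: {3,7}
  depth 3: {4,6}
6 enters at depth 3; path tau·a·tau

Answer: 3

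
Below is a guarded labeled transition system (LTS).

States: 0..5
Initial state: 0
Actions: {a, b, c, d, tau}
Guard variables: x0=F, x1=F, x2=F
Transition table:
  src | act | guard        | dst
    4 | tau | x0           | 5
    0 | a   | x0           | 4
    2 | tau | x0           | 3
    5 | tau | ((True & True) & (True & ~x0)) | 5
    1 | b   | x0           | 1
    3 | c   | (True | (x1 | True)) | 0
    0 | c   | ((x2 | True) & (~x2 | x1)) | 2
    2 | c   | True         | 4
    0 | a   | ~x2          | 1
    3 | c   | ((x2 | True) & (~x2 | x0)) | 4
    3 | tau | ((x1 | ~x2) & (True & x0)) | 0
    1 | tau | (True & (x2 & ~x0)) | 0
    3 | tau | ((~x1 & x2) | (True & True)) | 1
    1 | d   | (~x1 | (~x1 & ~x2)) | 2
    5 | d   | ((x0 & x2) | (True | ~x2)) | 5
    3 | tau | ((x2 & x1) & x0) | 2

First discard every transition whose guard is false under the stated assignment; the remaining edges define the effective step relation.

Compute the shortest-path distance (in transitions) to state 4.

BFS to 4:
  depth 0: {0}
  depth 1: {1,2}
  depth 2: {4}
first hit 4 at d=2 via c·c

Answer: 2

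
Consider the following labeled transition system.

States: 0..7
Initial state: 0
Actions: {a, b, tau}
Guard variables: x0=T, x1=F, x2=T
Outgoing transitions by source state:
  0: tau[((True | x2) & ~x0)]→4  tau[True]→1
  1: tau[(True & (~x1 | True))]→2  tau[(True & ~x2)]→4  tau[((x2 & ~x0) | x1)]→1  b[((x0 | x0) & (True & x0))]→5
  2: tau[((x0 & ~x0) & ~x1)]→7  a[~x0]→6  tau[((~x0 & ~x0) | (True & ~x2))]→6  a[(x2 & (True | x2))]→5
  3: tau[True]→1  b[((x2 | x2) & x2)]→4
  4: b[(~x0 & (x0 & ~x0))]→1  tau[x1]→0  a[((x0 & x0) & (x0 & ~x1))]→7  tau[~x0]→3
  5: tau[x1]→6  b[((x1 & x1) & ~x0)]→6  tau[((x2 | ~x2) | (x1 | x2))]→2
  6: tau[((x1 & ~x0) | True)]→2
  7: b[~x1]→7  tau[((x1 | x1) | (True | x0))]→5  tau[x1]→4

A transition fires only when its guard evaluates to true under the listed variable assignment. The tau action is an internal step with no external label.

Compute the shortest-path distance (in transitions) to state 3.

Answer: UNREACHABLE

Analysis:
BFS to 3:
  depth 0: {0}
  depth 1: {1}
  depth 2: {2,5}
3 never appears.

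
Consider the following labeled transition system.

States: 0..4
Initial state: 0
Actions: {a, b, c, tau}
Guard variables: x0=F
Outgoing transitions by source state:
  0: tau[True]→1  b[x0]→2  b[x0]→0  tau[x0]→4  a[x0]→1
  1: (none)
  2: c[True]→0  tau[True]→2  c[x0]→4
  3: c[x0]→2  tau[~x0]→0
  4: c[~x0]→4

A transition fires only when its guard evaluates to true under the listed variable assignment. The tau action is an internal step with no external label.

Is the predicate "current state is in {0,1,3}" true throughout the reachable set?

Safe = {0,1,3}
R = {0,1}
  0: safe
  1: safe

Answer: INVARIANT HOLDS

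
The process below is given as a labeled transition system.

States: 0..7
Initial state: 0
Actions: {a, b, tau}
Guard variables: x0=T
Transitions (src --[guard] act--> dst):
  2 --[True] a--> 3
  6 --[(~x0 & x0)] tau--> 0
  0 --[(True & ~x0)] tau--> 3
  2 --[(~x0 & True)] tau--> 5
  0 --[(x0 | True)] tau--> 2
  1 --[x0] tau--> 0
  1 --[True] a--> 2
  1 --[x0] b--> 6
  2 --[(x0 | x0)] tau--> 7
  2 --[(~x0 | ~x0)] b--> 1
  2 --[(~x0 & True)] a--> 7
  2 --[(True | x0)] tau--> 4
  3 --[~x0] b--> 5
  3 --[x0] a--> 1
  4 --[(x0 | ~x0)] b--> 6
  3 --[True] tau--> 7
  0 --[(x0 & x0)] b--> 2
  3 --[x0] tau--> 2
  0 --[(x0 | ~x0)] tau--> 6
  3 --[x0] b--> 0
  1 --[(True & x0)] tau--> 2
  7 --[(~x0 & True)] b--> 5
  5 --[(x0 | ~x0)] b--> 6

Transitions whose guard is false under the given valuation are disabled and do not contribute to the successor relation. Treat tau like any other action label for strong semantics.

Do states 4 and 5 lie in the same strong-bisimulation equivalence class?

Answer: BISIMILAR

Analysis:
Compute ~ classes (split until stable):
  P[0] = {{0,1,2,3,4,5,6,7}}
  P[1] = {{0},{1,3},{2},{4,5},{6,7}}
  P[2] = {{0},{1},{2},{3},{4,5},{6,7}}
6 equivalence class(es) (converged in 3)
4∈{4,5}, 5∈{4,5}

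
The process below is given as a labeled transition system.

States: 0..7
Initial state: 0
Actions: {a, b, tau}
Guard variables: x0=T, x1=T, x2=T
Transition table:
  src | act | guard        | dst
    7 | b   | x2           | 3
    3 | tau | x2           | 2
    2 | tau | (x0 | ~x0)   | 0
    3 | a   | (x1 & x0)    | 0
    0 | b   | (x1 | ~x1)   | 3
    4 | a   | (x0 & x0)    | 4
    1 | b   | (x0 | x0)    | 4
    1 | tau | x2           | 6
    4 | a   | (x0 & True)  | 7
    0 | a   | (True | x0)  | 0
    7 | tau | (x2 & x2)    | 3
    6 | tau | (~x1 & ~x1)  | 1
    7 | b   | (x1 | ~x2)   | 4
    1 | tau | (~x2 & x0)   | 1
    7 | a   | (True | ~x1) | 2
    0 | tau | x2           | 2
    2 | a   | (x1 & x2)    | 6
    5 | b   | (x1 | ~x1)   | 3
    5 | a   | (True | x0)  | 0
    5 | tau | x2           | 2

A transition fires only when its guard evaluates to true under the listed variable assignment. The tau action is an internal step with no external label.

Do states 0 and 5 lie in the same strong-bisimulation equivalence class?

Answer: BISIMILAR

Analysis:
Compute ~ classes (split until stable):
  round 0: {{0,1,2,3,4,5,6,7}}
  round 1: {{0,5,7},{1},{2,3},{4},{6}}
  round 2: {{0,5},{1},{2},{3},{4},{6},{7}}
stable after 3 split(s): 7 block(s)
0∈{0,5}, 5∈{0,5}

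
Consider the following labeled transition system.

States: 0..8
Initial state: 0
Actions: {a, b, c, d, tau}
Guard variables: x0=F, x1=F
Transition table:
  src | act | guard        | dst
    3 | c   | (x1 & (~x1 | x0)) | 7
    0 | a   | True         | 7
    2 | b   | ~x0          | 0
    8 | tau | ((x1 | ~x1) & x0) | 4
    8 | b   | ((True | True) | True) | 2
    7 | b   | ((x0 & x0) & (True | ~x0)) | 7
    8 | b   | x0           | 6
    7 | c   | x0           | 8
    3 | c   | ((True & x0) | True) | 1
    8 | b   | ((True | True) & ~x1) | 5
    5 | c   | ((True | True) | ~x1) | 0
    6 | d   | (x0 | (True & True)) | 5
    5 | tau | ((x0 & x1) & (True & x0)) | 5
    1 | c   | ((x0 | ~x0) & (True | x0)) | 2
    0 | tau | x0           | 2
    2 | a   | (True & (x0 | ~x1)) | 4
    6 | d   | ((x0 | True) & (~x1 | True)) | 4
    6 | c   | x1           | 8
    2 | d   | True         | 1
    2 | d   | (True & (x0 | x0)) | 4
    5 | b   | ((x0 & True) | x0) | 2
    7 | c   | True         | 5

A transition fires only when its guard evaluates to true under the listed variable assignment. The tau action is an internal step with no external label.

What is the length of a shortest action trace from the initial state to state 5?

Answer: 2

Trace:
BFS to 5:
  depth 0: {0}
  depth 1: {7}
  depth 2: {5}
depth(5)=2, e.g. a·c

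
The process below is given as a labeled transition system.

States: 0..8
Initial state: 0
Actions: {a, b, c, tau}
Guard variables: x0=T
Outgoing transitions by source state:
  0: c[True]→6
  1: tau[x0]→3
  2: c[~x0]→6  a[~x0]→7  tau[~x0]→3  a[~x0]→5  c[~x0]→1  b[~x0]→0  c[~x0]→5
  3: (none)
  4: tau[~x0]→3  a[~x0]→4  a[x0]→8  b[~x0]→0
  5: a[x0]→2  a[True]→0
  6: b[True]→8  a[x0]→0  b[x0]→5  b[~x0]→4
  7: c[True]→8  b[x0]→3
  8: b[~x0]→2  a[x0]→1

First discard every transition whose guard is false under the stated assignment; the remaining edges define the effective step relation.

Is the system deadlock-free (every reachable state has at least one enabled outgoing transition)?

Reachable = {0,1,2,3,5,6,8}
  0: c→6  [deg 1]
  1: tau→3  [deg 1]
  2: ∅  [STUCK]
  3: ∅  [STUCK]
  5: a→0  a→2  [deg 2]
  6: a→0  b→5  b→8  [deg 3]
  8: a→1  [deg 1]
trace reaching 2: c·b·a

Answer: DEADLOCK at state 2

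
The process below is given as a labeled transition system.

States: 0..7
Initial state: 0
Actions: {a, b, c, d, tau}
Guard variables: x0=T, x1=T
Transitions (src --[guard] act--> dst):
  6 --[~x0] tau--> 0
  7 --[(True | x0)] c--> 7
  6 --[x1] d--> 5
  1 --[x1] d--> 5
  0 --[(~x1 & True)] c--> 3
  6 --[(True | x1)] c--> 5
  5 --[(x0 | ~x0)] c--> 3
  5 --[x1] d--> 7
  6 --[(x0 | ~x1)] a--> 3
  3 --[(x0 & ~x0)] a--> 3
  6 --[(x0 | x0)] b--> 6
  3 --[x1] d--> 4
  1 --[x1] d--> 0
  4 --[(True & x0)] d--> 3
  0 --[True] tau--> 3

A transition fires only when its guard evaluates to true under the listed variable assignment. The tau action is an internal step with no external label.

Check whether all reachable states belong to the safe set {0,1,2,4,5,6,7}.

Safe = {0,1,2,4,5,6,7}
R = {0,3,4}
  0: ✓
  3: ✗ unsafe
  4: ✓
reach 3 via tau — violates

Answer: INVARIANT VIOLATED at state 3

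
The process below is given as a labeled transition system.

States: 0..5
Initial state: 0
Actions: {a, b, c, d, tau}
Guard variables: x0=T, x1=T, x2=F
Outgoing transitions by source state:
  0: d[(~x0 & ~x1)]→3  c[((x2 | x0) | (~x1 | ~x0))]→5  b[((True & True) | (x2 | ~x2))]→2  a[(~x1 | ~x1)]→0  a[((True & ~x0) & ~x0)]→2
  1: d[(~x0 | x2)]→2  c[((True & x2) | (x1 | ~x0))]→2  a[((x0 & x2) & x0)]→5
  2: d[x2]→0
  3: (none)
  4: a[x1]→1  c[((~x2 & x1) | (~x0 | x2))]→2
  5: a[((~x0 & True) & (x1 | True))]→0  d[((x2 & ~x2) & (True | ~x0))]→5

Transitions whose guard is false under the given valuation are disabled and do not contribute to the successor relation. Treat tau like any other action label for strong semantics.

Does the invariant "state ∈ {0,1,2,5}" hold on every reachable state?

Inv-set: {0,1,2,5}
Reachable = {0,2,5}
  0: ok
  2: ok
  5: ok

Answer: INVARIANT HOLDS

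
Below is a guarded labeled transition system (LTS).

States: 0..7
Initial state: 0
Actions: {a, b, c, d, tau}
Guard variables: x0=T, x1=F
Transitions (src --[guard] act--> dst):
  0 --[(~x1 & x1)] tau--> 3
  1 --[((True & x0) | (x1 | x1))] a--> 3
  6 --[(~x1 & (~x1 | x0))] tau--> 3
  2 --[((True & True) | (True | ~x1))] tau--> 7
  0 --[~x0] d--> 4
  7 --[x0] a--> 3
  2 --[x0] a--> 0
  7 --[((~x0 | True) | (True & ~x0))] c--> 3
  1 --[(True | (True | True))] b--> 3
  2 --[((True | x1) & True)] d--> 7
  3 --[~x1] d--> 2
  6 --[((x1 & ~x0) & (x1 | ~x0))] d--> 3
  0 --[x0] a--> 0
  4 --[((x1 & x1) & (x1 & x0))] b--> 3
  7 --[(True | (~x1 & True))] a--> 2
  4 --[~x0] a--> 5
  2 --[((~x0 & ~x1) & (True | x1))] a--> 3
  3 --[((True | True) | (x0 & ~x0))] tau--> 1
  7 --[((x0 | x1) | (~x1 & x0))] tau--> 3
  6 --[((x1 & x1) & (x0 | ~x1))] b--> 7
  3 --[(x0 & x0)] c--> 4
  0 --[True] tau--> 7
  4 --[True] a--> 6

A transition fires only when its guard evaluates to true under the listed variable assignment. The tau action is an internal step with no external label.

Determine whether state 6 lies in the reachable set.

Guard filter leaves 16 enabled edge(s).
L0 = {0}
L1 = {7}  now seen {0,7}
L2 = {2,3}  now seen {0,2,3,7}
L3 = {1,4}  now seen {0,1,2,3,4,7}
L4 = {6}  now seen {0,1,2,3,4,6,7}
Reach set: {0,1,2,3,4,6,7}
witness 6: tau·a·c·a

Answer: REACHABLE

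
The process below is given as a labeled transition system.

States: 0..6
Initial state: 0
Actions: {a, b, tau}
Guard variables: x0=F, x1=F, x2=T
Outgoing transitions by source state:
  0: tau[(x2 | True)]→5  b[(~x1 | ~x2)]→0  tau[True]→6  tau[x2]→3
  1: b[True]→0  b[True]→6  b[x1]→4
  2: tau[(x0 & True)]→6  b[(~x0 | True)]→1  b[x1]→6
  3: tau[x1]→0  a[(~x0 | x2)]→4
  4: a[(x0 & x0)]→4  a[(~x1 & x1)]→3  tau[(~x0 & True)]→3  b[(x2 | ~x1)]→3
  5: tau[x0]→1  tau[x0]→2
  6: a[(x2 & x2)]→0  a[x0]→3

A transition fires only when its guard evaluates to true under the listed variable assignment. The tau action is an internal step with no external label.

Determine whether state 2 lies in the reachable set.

Guard filter leaves 11 enabled edge(s).
depth 0: {0}
depth 1: {3,5,6}  cumulative {0,3,5,6}
depth 2: {4}  cumulative {0,3,4,5,6}
Reach set: {0,3,4,5,6}

Answer: UNREACHABLE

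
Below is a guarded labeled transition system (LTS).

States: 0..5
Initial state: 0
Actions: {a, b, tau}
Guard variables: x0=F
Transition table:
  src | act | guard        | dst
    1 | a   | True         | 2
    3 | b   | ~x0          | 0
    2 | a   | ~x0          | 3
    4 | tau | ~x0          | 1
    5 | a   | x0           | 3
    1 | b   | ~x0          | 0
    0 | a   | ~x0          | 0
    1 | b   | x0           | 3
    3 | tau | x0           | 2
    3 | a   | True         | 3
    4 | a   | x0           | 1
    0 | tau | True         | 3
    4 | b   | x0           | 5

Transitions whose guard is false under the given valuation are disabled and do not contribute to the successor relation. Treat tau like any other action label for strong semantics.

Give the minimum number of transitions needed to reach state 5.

Answer: UNREACHABLE

Trace:
BFS to 5:
  depth 0: {0}
  depth 1: {3}
5 never appears.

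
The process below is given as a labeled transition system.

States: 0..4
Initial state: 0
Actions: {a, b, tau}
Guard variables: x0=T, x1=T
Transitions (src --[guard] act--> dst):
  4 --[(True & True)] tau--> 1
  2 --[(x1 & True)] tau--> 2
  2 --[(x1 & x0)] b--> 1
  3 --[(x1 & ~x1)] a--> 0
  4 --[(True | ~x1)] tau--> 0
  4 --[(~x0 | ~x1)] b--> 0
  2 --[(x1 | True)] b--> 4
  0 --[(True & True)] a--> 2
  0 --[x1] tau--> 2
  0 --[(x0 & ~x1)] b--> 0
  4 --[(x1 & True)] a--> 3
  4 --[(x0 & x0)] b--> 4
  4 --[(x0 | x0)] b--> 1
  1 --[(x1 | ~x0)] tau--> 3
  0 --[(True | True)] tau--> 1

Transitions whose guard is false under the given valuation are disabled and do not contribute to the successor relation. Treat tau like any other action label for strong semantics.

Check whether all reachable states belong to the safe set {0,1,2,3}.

Safe = {0,1,2,3}
R = {0,1,2,3,4}
  0: ok
  1: ok
  2: ok
  3: ok
  4: outside
witness against invariant: a·b → 4

Answer: INVARIANT VIOLATED at state 4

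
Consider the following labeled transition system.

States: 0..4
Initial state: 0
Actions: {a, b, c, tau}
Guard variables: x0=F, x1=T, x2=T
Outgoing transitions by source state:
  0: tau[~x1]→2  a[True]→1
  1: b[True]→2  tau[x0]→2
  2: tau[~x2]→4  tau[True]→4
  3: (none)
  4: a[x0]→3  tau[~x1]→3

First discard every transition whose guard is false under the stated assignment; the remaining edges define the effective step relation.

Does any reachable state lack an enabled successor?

Answer: DEADLOCK at state 4

Analysis:
R = {0,1,2,4}
  0: a→1  [1 exit(s)]
  1: b→2  [1 exit(s)]
  2: tau→4  [1 exit(s)]
  4: ∅  [deadlock]
witness 4: a·b·tau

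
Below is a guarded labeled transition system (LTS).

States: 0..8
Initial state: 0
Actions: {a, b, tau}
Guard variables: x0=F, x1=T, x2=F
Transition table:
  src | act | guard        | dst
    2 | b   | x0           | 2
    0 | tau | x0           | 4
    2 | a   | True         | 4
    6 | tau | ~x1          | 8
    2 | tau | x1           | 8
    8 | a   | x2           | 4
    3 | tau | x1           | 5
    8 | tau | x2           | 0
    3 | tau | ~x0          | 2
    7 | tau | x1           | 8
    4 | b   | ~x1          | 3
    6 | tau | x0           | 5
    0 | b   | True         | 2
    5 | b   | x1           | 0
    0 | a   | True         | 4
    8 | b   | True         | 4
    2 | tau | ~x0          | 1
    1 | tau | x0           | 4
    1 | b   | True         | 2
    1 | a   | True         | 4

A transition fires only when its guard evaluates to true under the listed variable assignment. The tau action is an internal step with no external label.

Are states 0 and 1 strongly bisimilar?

Answer: BISIMILAR

Trace:
Refine partition for ~:
  π0 = {{0,1,2,3,4,5,6,7,8}}
  π1 = {{0,1},{2},{3,7},{4,6},{5,8}}
  π2 = {{0,1},{2},{3},{4,6},{5},{7},{8}}
7 equivalence class(es) (converged in 3)
[0]={0,1}  [1]={0,1}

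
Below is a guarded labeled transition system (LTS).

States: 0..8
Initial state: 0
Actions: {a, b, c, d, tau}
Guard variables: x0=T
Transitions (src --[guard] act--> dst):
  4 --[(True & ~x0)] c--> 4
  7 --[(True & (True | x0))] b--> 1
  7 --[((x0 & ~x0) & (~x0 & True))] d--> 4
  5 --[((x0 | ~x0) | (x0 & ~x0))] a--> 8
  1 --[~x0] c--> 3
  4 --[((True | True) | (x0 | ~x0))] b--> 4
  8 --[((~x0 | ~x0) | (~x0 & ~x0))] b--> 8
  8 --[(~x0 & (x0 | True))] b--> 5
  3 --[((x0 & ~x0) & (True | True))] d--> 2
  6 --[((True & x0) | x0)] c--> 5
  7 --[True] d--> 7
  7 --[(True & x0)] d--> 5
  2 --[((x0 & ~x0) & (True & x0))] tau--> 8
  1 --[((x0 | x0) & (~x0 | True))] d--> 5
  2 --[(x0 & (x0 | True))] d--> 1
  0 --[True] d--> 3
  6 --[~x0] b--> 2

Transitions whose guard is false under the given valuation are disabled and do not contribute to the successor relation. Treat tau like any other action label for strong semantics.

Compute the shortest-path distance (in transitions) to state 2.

BFS to 2:
  L0 = {0}
  L1 = {3}
2 never appears.

Answer: UNREACHABLE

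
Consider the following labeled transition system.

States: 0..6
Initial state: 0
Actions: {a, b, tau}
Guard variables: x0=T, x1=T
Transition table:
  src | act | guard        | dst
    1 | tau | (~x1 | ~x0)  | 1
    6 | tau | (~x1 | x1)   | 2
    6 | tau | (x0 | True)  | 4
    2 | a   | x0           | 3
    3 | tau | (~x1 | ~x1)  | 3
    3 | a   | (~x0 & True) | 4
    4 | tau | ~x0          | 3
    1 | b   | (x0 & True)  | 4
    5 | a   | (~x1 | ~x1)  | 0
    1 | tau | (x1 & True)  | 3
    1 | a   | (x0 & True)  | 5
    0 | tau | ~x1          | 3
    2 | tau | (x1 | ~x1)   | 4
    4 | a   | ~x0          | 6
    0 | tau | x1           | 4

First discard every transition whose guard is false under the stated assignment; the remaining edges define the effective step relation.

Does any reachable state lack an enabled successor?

R = {0,4}
  0: tau→4  [deg 1]
  4: ∅  [no exit]
witness 4: tau

Answer: DEADLOCK at state 4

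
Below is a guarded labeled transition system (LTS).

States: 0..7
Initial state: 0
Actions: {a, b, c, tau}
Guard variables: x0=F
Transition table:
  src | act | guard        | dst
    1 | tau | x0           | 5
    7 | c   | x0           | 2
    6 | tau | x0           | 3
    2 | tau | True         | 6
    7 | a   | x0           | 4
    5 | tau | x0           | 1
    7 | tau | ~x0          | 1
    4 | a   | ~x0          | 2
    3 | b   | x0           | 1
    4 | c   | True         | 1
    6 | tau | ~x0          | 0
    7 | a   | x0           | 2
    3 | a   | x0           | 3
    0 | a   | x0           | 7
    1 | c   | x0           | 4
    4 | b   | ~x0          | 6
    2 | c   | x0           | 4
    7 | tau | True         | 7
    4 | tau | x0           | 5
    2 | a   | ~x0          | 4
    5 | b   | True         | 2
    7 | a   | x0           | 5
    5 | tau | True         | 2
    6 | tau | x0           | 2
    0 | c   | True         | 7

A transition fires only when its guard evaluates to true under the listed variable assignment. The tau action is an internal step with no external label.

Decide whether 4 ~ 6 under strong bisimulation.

Answer: NOT BISIMILAR

Analysis:
Bisimulation quotient by refinement:
  P[0] = {{0,1,2,3,4,5,6,7}}
  P[1] = {{0},{1,3},{2},{4},{5},{6,7}}
  P[2] = {{0},{1,3},{2},{4},{5},{6},{7}}
7 equivalence class(es) (converged in 3)
[4]={4}  [6]={6}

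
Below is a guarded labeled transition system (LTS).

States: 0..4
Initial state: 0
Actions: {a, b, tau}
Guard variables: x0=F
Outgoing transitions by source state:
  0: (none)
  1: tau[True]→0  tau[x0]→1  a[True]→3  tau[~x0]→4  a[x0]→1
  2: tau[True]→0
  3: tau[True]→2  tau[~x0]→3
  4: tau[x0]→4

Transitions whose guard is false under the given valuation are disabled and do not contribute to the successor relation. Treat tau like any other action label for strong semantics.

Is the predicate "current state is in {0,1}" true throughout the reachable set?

Answer: INVARIANT HOLDS

Trace:
Allowed set {0,1}
Reachable = {0}
  0: safe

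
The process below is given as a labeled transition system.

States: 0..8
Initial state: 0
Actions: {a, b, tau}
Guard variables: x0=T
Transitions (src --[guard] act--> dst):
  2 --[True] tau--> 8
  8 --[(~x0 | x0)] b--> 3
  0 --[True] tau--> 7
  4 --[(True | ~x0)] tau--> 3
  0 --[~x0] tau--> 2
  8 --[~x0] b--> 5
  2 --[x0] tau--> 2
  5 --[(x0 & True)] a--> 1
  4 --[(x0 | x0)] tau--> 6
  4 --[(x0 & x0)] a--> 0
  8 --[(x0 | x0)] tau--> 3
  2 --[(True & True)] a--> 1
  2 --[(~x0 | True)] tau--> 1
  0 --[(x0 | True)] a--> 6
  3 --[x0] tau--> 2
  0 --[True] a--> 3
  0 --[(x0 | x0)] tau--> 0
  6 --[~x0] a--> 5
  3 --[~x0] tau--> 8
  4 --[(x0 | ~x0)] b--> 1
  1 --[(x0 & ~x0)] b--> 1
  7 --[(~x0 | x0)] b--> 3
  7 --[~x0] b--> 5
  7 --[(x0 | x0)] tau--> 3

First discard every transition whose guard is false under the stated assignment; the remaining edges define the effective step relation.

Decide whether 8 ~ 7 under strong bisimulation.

Answer: BISIMILAR

Analysis:
Bisimulation quotient by refinement:
  π0 = {{0,1,2,3,4,5,6,7,8}}
  π1 = {{0,2},{1,6},{3},{4},{5},{7,8}}
  π2 = {{0},{1,6},{2},{3},{4},{5},{7,8}}
stable after 3 split(s): 7 block(s)
[8]={7,8}  [7]={7,8}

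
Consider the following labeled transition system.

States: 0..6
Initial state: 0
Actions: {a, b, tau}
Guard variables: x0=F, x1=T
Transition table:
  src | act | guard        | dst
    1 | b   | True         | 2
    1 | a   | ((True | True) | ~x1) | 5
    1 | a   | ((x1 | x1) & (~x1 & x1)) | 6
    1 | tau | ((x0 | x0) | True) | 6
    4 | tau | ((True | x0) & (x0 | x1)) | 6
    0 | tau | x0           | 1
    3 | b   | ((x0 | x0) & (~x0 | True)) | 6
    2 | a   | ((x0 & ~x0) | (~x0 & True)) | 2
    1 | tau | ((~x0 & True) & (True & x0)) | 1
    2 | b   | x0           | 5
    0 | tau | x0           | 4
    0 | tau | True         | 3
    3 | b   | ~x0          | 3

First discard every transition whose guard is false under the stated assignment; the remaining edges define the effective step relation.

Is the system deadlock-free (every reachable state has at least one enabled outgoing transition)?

Answer: DEADLOCK-FREE

Analysis:
Reachable = {0,3}
  0: tau→3  [1 exit(s)]
  3: b→3  [1 exit(s)]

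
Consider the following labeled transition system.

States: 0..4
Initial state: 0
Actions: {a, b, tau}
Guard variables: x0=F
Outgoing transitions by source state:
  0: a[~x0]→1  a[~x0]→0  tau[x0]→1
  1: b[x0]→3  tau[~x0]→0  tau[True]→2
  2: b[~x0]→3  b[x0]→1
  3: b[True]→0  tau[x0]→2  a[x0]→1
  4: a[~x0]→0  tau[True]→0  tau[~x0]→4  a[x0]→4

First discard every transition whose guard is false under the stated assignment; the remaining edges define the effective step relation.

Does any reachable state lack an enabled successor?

Answer: DEADLOCK-FREE

Trace:
Reachable = {0,1,2,3}
  0: a→0  a→1  [deg 2]
  1: tau→0  tau→2  [deg 2]
  2: b→3  [deg 1]
  3: b→0  [deg 1]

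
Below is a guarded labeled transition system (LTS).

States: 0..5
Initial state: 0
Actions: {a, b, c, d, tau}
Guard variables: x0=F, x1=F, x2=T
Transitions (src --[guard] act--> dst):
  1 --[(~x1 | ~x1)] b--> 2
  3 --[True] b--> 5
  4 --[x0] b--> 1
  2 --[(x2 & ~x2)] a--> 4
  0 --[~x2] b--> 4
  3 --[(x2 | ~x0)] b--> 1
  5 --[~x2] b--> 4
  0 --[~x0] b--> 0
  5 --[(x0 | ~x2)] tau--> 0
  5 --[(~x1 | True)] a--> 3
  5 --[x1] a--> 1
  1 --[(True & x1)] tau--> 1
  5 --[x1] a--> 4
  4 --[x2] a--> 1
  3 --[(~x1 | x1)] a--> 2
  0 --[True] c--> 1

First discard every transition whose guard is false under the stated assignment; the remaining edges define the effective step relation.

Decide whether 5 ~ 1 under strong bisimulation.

Answer: NOT BISIMILAR

Working:
Refine partition for ~:
  round 0: {{0,1,2,3,4,5}}
  round 1: {{0},{1},{2},{3},{4,5}}
  round 2: {{0},{1},{2},{3},{4},{5}}
stable after 3 split(s): 6 block(s)
5∈{5}, 1∈{1}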